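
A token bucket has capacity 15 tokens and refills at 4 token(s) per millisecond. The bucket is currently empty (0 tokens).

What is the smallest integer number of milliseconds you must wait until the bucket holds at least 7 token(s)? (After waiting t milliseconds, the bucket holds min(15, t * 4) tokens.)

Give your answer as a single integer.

Need t * 4 >= 7, so t >= 7/4.
Smallest integer t = ceil(7/4) = 2.

Answer: 2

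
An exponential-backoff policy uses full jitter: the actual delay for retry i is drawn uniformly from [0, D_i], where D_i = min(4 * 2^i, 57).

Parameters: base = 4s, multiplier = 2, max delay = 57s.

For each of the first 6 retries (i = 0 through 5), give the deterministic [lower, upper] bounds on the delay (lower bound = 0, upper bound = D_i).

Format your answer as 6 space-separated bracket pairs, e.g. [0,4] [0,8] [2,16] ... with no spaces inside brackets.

Computing bounds per retry:
  i=0: D_i=min(4*2^0,57)=4, bounds=[0,4]
  i=1: D_i=min(4*2^1,57)=8, bounds=[0,8]
  i=2: D_i=min(4*2^2,57)=16, bounds=[0,16]
  i=3: D_i=min(4*2^3,57)=32, bounds=[0,32]
  i=4: D_i=min(4*2^4,57)=57, bounds=[0,57]
  i=5: D_i=min(4*2^5,57)=57, bounds=[0,57]

Answer: [0,4] [0,8] [0,16] [0,32] [0,57] [0,57]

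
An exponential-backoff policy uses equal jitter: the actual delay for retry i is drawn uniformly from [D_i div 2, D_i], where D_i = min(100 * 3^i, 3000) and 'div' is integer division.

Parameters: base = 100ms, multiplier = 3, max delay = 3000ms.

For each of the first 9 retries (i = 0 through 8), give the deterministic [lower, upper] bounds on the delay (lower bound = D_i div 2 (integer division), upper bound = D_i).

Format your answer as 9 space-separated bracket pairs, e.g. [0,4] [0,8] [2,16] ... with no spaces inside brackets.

Computing bounds per retry:
  i=0: D_i=min(100*3^0,3000)=100, bounds=[50,100]
  i=1: D_i=min(100*3^1,3000)=300, bounds=[150,300]
  i=2: D_i=min(100*3^2,3000)=900, bounds=[450,900]
  i=3: D_i=min(100*3^3,3000)=2700, bounds=[1350,2700]
  i=4: D_i=min(100*3^4,3000)=3000, bounds=[1500,3000]
  i=5: D_i=min(100*3^5,3000)=3000, bounds=[1500,3000]
  i=6: D_i=min(100*3^6,3000)=3000, bounds=[1500,3000]
  i=7: D_i=min(100*3^7,3000)=3000, bounds=[1500,3000]
  i=8: D_i=min(100*3^8,3000)=3000, bounds=[1500,3000]

Answer: [50,100] [150,300] [450,900] [1350,2700] [1500,3000] [1500,3000] [1500,3000] [1500,3000] [1500,3000]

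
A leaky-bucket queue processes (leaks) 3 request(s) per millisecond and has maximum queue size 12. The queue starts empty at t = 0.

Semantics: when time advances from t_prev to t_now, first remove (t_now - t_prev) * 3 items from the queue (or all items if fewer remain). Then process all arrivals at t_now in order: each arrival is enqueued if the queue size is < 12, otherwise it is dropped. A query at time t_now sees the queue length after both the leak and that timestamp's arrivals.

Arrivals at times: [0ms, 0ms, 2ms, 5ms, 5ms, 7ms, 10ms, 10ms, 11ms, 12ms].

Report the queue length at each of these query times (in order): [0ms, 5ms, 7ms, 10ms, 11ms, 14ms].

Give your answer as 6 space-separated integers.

Answer: 2 2 1 2 1 0

Derivation:
Queue lengths at query times:
  query t=0ms: backlog = 2
  query t=5ms: backlog = 2
  query t=7ms: backlog = 1
  query t=10ms: backlog = 2
  query t=11ms: backlog = 1
  query t=14ms: backlog = 0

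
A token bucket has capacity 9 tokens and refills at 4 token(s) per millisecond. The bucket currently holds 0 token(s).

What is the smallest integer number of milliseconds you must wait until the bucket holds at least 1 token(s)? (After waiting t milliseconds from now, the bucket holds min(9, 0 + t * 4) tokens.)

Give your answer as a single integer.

Answer: 1

Derivation:
Need 0 + t * 4 >= 1, so t >= 1/4.
Smallest integer t = ceil(1/4) = 1.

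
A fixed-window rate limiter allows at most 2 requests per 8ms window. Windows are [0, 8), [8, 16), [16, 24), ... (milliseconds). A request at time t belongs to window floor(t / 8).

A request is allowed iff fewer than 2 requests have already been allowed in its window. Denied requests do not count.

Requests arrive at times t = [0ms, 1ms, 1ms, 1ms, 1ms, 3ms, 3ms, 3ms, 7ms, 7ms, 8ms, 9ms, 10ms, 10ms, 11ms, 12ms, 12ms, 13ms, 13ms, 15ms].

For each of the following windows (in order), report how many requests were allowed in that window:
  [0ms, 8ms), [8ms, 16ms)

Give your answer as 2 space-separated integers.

Answer: 2 2

Derivation:
Processing requests:
  req#1 t=0ms (window 0): ALLOW
  req#2 t=1ms (window 0): ALLOW
  req#3 t=1ms (window 0): DENY
  req#4 t=1ms (window 0): DENY
  req#5 t=1ms (window 0): DENY
  req#6 t=3ms (window 0): DENY
  req#7 t=3ms (window 0): DENY
  req#8 t=3ms (window 0): DENY
  req#9 t=7ms (window 0): DENY
  req#10 t=7ms (window 0): DENY
  req#11 t=8ms (window 1): ALLOW
  req#12 t=9ms (window 1): ALLOW
  req#13 t=10ms (window 1): DENY
  req#14 t=10ms (window 1): DENY
  req#15 t=11ms (window 1): DENY
  req#16 t=12ms (window 1): DENY
  req#17 t=12ms (window 1): DENY
  req#18 t=13ms (window 1): DENY
  req#19 t=13ms (window 1): DENY
  req#20 t=15ms (window 1): DENY

Allowed counts by window: 2 2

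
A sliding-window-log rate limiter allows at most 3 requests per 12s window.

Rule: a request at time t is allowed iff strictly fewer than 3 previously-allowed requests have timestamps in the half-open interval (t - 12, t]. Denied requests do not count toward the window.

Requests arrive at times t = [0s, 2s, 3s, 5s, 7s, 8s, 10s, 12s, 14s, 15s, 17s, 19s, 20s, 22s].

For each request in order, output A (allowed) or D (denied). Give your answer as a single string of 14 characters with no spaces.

Tracking allowed requests in the window:
  req#1 t=0s: ALLOW
  req#2 t=2s: ALLOW
  req#3 t=3s: ALLOW
  req#4 t=5s: DENY
  req#5 t=7s: DENY
  req#6 t=8s: DENY
  req#7 t=10s: DENY
  req#8 t=12s: ALLOW
  req#9 t=14s: ALLOW
  req#10 t=15s: ALLOW
  req#11 t=17s: DENY
  req#12 t=19s: DENY
  req#13 t=20s: DENY
  req#14 t=22s: DENY

Answer: AAADDDDAAADDDD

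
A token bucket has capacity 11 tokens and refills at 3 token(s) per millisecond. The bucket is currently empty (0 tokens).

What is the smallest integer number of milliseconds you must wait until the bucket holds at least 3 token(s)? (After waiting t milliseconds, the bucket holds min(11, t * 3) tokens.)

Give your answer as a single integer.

Need t * 3 >= 3, so t >= 3/3.
Smallest integer t = ceil(3/3) = 1.

Answer: 1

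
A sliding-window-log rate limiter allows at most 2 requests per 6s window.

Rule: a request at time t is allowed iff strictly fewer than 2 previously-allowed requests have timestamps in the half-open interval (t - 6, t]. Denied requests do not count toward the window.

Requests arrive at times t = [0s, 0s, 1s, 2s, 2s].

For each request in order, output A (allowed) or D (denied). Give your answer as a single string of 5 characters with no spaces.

Answer: AADDD

Derivation:
Tracking allowed requests in the window:
  req#1 t=0s: ALLOW
  req#2 t=0s: ALLOW
  req#3 t=1s: DENY
  req#4 t=2s: DENY
  req#5 t=2s: DENY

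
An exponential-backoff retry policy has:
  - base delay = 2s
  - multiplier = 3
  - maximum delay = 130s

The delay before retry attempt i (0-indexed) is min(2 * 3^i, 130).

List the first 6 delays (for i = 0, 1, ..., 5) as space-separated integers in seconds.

Answer: 2 6 18 54 130 130

Derivation:
Computing each delay:
  i=0: min(2*3^0, 130) = 2
  i=1: min(2*3^1, 130) = 6
  i=2: min(2*3^2, 130) = 18
  i=3: min(2*3^3, 130) = 54
  i=4: min(2*3^4, 130) = 130
  i=5: min(2*3^5, 130) = 130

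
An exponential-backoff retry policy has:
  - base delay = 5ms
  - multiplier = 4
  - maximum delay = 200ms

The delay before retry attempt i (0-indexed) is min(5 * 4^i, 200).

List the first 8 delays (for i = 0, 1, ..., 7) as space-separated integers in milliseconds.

Computing each delay:
  i=0: min(5*4^0, 200) = 5
  i=1: min(5*4^1, 200) = 20
  i=2: min(5*4^2, 200) = 80
  i=3: min(5*4^3, 200) = 200
  i=4: min(5*4^4, 200) = 200
  i=5: min(5*4^5, 200) = 200
  i=6: min(5*4^6, 200) = 200
  i=7: min(5*4^7, 200) = 200

Answer: 5 20 80 200 200 200 200 200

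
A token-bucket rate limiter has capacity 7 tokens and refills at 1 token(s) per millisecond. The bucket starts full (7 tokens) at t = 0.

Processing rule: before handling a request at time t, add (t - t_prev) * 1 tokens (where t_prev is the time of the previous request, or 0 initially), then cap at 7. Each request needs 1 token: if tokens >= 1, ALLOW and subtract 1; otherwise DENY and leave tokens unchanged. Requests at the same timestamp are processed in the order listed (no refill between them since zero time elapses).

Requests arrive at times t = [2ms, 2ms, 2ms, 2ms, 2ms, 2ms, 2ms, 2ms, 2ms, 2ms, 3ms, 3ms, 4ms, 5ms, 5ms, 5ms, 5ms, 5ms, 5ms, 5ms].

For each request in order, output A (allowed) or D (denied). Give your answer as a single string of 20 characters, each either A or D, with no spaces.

Answer: AAAAAAADDDADAADDDDDD

Derivation:
Simulating step by step:
  req#1 t=2ms: ALLOW
  req#2 t=2ms: ALLOW
  req#3 t=2ms: ALLOW
  req#4 t=2ms: ALLOW
  req#5 t=2ms: ALLOW
  req#6 t=2ms: ALLOW
  req#7 t=2ms: ALLOW
  req#8 t=2ms: DENY
  req#9 t=2ms: DENY
  req#10 t=2ms: DENY
  req#11 t=3ms: ALLOW
  req#12 t=3ms: DENY
  req#13 t=4ms: ALLOW
  req#14 t=5ms: ALLOW
  req#15 t=5ms: DENY
  req#16 t=5ms: DENY
  req#17 t=5ms: DENY
  req#18 t=5ms: DENY
  req#19 t=5ms: DENY
  req#20 t=5ms: DENY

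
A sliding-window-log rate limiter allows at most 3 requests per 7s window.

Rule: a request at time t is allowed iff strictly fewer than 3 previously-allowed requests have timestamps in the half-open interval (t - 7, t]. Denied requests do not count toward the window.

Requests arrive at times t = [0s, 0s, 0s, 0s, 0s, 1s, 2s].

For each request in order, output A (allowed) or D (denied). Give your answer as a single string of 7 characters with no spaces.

Tracking allowed requests in the window:
  req#1 t=0s: ALLOW
  req#2 t=0s: ALLOW
  req#3 t=0s: ALLOW
  req#4 t=0s: DENY
  req#5 t=0s: DENY
  req#6 t=1s: DENY
  req#7 t=2s: DENY

Answer: AAADDDD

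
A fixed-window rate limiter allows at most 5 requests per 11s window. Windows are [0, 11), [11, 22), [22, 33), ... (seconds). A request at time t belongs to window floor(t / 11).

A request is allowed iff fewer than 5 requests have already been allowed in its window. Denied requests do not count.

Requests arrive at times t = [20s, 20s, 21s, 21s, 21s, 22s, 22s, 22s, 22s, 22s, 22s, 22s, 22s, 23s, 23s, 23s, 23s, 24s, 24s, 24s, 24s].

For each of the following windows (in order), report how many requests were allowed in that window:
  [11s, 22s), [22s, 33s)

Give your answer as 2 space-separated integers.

Answer: 5 5

Derivation:
Processing requests:
  req#1 t=20s (window 1): ALLOW
  req#2 t=20s (window 1): ALLOW
  req#3 t=21s (window 1): ALLOW
  req#4 t=21s (window 1): ALLOW
  req#5 t=21s (window 1): ALLOW
  req#6 t=22s (window 2): ALLOW
  req#7 t=22s (window 2): ALLOW
  req#8 t=22s (window 2): ALLOW
  req#9 t=22s (window 2): ALLOW
  req#10 t=22s (window 2): ALLOW
  req#11 t=22s (window 2): DENY
  req#12 t=22s (window 2): DENY
  req#13 t=22s (window 2): DENY
  req#14 t=23s (window 2): DENY
  req#15 t=23s (window 2): DENY
  req#16 t=23s (window 2): DENY
  req#17 t=23s (window 2): DENY
  req#18 t=24s (window 2): DENY
  req#19 t=24s (window 2): DENY
  req#20 t=24s (window 2): DENY
  req#21 t=24s (window 2): DENY

Allowed counts by window: 5 5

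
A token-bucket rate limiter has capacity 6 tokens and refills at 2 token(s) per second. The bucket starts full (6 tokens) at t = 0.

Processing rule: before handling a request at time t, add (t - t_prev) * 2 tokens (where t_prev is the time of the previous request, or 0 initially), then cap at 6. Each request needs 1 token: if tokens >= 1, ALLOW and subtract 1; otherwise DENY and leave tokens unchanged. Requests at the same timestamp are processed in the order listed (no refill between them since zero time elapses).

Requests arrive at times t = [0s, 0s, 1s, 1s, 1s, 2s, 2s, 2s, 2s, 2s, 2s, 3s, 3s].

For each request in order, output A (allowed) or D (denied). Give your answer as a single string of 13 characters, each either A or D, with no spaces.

Answer: AAAAAAAAAADAA

Derivation:
Simulating step by step:
  req#1 t=0s: ALLOW
  req#2 t=0s: ALLOW
  req#3 t=1s: ALLOW
  req#4 t=1s: ALLOW
  req#5 t=1s: ALLOW
  req#6 t=2s: ALLOW
  req#7 t=2s: ALLOW
  req#8 t=2s: ALLOW
  req#9 t=2s: ALLOW
  req#10 t=2s: ALLOW
  req#11 t=2s: DENY
  req#12 t=3s: ALLOW
  req#13 t=3s: ALLOW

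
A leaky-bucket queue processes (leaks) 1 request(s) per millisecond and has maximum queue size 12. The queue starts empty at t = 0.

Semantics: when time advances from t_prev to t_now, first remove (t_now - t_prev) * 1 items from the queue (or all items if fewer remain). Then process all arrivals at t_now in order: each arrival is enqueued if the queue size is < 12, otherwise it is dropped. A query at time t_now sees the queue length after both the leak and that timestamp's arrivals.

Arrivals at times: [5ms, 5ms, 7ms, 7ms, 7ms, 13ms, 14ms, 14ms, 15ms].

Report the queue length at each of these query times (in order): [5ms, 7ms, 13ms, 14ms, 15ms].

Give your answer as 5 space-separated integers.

Queue lengths at query times:
  query t=5ms: backlog = 2
  query t=7ms: backlog = 3
  query t=13ms: backlog = 1
  query t=14ms: backlog = 2
  query t=15ms: backlog = 2

Answer: 2 3 1 2 2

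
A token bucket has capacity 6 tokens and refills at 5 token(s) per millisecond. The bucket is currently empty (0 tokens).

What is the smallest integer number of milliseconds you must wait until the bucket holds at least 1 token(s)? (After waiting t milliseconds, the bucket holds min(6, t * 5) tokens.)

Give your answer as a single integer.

Need t * 5 >= 1, so t >= 1/5.
Smallest integer t = ceil(1/5) = 1.

Answer: 1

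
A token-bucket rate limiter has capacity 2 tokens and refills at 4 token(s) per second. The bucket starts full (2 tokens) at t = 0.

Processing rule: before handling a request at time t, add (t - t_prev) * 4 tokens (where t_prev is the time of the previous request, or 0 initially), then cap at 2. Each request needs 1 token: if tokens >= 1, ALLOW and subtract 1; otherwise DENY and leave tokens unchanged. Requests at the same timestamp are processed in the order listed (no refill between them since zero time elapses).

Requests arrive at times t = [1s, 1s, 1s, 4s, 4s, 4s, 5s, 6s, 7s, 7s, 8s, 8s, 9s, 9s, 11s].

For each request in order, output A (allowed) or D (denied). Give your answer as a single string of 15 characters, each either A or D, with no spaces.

Answer: AADAADAAAAAAAAA

Derivation:
Simulating step by step:
  req#1 t=1s: ALLOW
  req#2 t=1s: ALLOW
  req#3 t=1s: DENY
  req#4 t=4s: ALLOW
  req#5 t=4s: ALLOW
  req#6 t=4s: DENY
  req#7 t=5s: ALLOW
  req#8 t=6s: ALLOW
  req#9 t=7s: ALLOW
  req#10 t=7s: ALLOW
  req#11 t=8s: ALLOW
  req#12 t=8s: ALLOW
  req#13 t=9s: ALLOW
  req#14 t=9s: ALLOW
  req#15 t=11s: ALLOW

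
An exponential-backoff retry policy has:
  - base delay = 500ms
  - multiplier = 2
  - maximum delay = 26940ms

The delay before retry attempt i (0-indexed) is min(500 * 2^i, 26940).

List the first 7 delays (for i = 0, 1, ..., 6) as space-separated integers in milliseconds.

Answer: 500 1000 2000 4000 8000 16000 26940

Derivation:
Computing each delay:
  i=0: min(500*2^0, 26940) = 500
  i=1: min(500*2^1, 26940) = 1000
  i=2: min(500*2^2, 26940) = 2000
  i=3: min(500*2^3, 26940) = 4000
  i=4: min(500*2^4, 26940) = 8000
  i=5: min(500*2^5, 26940) = 16000
  i=6: min(500*2^6, 26940) = 26940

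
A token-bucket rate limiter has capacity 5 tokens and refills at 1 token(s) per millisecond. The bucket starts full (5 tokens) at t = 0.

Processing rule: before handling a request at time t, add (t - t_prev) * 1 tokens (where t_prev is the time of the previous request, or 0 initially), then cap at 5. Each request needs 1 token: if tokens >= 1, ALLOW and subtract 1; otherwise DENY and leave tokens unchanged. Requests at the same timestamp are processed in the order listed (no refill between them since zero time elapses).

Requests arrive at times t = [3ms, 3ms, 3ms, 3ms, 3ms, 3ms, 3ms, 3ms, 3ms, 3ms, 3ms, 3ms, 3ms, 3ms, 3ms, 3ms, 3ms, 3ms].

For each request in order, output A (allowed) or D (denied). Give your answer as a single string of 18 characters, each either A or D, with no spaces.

Simulating step by step:
  req#1 t=3ms: ALLOW
  req#2 t=3ms: ALLOW
  req#3 t=3ms: ALLOW
  req#4 t=3ms: ALLOW
  req#5 t=3ms: ALLOW
  req#6 t=3ms: DENY
  req#7 t=3ms: DENY
  req#8 t=3ms: DENY
  req#9 t=3ms: DENY
  req#10 t=3ms: DENY
  req#11 t=3ms: DENY
  req#12 t=3ms: DENY
  req#13 t=3ms: DENY
  req#14 t=3ms: DENY
  req#15 t=3ms: DENY
  req#16 t=3ms: DENY
  req#17 t=3ms: DENY
  req#18 t=3ms: DENY

Answer: AAAAADDDDDDDDDDDDD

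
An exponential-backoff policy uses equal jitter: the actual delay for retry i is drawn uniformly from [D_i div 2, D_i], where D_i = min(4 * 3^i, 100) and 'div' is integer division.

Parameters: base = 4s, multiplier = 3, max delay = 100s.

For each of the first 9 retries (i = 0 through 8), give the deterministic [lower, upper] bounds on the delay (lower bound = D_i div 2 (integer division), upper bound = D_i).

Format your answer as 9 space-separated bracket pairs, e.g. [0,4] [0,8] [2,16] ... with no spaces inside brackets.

Answer: [2,4] [6,12] [18,36] [50,100] [50,100] [50,100] [50,100] [50,100] [50,100]

Derivation:
Computing bounds per retry:
  i=0: D_i=min(4*3^0,100)=4, bounds=[2,4]
  i=1: D_i=min(4*3^1,100)=12, bounds=[6,12]
  i=2: D_i=min(4*3^2,100)=36, bounds=[18,36]
  i=3: D_i=min(4*3^3,100)=100, bounds=[50,100]
  i=4: D_i=min(4*3^4,100)=100, bounds=[50,100]
  i=5: D_i=min(4*3^5,100)=100, bounds=[50,100]
  i=6: D_i=min(4*3^6,100)=100, bounds=[50,100]
  i=7: D_i=min(4*3^7,100)=100, bounds=[50,100]
  i=8: D_i=min(4*3^8,100)=100, bounds=[50,100]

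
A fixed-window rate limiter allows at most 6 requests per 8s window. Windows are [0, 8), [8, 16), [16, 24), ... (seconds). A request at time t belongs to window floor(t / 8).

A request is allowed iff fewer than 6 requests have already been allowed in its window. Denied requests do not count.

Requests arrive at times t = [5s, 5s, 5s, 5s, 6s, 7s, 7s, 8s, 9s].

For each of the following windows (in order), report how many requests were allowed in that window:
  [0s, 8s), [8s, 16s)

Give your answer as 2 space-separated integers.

Processing requests:
  req#1 t=5s (window 0): ALLOW
  req#2 t=5s (window 0): ALLOW
  req#3 t=5s (window 0): ALLOW
  req#4 t=5s (window 0): ALLOW
  req#5 t=6s (window 0): ALLOW
  req#6 t=7s (window 0): ALLOW
  req#7 t=7s (window 0): DENY
  req#8 t=8s (window 1): ALLOW
  req#9 t=9s (window 1): ALLOW

Allowed counts by window: 6 2

Answer: 6 2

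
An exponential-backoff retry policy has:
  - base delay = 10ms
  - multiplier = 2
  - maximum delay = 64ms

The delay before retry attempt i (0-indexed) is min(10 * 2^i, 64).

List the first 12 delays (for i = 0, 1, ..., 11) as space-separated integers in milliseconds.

Answer: 10 20 40 64 64 64 64 64 64 64 64 64

Derivation:
Computing each delay:
  i=0: min(10*2^0, 64) = 10
  i=1: min(10*2^1, 64) = 20
  i=2: min(10*2^2, 64) = 40
  i=3: min(10*2^3, 64) = 64
  i=4: min(10*2^4, 64) = 64
  i=5: min(10*2^5, 64) = 64
  i=6: min(10*2^6, 64) = 64
  i=7: min(10*2^7, 64) = 64
  i=8: min(10*2^8, 64) = 64
  i=9: min(10*2^9, 64) = 64
  i=10: min(10*2^10, 64) = 64
  i=11: min(10*2^11, 64) = 64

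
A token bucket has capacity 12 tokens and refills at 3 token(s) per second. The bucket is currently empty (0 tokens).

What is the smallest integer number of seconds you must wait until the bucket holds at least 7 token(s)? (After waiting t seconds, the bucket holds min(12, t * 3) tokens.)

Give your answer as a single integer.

Need t * 3 >= 7, so t >= 7/3.
Smallest integer t = ceil(7/3) = 3.

Answer: 3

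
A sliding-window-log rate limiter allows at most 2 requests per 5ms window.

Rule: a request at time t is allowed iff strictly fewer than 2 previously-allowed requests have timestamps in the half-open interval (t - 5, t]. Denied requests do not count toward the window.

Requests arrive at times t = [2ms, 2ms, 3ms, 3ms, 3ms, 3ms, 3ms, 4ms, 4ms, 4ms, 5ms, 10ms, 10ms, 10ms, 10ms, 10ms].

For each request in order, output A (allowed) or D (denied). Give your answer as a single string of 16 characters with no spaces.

Tracking allowed requests in the window:
  req#1 t=2ms: ALLOW
  req#2 t=2ms: ALLOW
  req#3 t=3ms: DENY
  req#4 t=3ms: DENY
  req#5 t=3ms: DENY
  req#6 t=3ms: DENY
  req#7 t=3ms: DENY
  req#8 t=4ms: DENY
  req#9 t=4ms: DENY
  req#10 t=4ms: DENY
  req#11 t=5ms: DENY
  req#12 t=10ms: ALLOW
  req#13 t=10ms: ALLOW
  req#14 t=10ms: DENY
  req#15 t=10ms: DENY
  req#16 t=10ms: DENY

Answer: AADDDDDDDDDAADDD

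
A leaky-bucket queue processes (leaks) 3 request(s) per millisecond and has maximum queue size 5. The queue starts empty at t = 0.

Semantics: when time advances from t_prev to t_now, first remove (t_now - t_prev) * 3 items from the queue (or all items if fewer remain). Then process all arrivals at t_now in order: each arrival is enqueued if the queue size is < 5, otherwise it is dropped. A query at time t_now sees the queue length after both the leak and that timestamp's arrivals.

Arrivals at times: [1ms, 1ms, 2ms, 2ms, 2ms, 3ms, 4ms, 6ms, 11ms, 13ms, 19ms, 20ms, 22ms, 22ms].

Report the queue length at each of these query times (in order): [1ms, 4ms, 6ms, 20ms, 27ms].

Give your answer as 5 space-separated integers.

Queue lengths at query times:
  query t=1ms: backlog = 2
  query t=4ms: backlog = 1
  query t=6ms: backlog = 1
  query t=20ms: backlog = 1
  query t=27ms: backlog = 0

Answer: 2 1 1 1 0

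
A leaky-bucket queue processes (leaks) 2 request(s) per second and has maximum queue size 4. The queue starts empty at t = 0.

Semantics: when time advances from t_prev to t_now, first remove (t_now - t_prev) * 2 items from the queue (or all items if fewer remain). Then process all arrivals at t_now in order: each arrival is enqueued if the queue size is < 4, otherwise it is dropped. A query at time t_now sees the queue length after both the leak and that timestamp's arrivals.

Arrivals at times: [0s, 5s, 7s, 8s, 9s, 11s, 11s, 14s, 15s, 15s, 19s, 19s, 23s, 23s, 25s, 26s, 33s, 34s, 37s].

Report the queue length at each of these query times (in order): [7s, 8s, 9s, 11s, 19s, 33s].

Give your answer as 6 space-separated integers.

Answer: 1 1 1 2 2 1

Derivation:
Queue lengths at query times:
  query t=7s: backlog = 1
  query t=8s: backlog = 1
  query t=9s: backlog = 1
  query t=11s: backlog = 2
  query t=19s: backlog = 2
  query t=33s: backlog = 1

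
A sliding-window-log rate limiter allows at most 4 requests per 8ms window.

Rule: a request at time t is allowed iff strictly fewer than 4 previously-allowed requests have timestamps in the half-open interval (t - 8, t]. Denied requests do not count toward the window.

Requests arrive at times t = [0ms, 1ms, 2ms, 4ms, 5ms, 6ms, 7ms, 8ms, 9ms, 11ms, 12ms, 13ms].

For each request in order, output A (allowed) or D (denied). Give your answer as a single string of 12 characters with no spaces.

Tracking allowed requests in the window:
  req#1 t=0ms: ALLOW
  req#2 t=1ms: ALLOW
  req#3 t=2ms: ALLOW
  req#4 t=4ms: ALLOW
  req#5 t=5ms: DENY
  req#6 t=6ms: DENY
  req#7 t=7ms: DENY
  req#8 t=8ms: ALLOW
  req#9 t=9ms: ALLOW
  req#10 t=11ms: ALLOW
  req#11 t=12ms: ALLOW
  req#12 t=13ms: DENY

Answer: AAAADDDAAAAD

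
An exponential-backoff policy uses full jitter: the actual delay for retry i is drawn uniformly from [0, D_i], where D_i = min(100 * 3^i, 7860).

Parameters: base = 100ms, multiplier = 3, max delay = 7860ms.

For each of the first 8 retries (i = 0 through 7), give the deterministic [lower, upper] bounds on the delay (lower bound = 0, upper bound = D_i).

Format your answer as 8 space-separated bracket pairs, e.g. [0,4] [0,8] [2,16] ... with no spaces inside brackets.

Computing bounds per retry:
  i=0: D_i=min(100*3^0,7860)=100, bounds=[0,100]
  i=1: D_i=min(100*3^1,7860)=300, bounds=[0,300]
  i=2: D_i=min(100*3^2,7860)=900, bounds=[0,900]
  i=3: D_i=min(100*3^3,7860)=2700, bounds=[0,2700]
  i=4: D_i=min(100*3^4,7860)=7860, bounds=[0,7860]
  i=5: D_i=min(100*3^5,7860)=7860, bounds=[0,7860]
  i=6: D_i=min(100*3^6,7860)=7860, bounds=[0,7860]
  i=7: D_i=min(100*3^7,7860)=7860, bounds=[0,7860]

Answer: [0,100] [0,300] [0,900] [0,2700] [0,7860] [0,7860] [0,7860] [0,7860]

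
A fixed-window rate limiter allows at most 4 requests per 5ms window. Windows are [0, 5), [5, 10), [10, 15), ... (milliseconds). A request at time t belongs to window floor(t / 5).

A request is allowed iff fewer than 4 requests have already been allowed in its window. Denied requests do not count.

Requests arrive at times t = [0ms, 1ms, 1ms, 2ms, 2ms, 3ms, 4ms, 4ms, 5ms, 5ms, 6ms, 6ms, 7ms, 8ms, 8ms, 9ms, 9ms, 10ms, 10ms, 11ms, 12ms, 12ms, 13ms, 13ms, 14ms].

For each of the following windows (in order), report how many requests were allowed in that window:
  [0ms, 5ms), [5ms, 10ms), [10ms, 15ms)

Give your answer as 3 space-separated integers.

Processing requests:
  req#1 t=0ms (window 0): ALLOW
  req#2 t=1ms (window 0): ALLOW
  req#3 t=1ms (window 0): ALLOW
  req#4 t=2ms (window 0): ALLOW
  req#5 t=2ms (window 0): DENY
  req#6 t=3ms (window 0): DENY
  req#7 t=4ms (window 0): DENY
  req#8 t=4ms (window 0): DENY
  req#9 t=5ms (window 1): ALLOW
  req#10 t=5ms (window 1): ALLOW
  req#11 t=6ms (window 1): ALLOW
  req#12 t=6ms (window 1): ALLOW
  req#13 t=7ms (window 1): DENY
  req#14 t=8ms (window 1): DENY
  req#15 t=8ms (window 1): DENY
  req#16 t=9ms (window 1): DENY
  req#17 t=9ms (window 1): DENY
  req#18 t=10ms (window 2): ALLOW
  req#19 t=10ms (window 2): ALLOW
  req#20 t=11ms (window 2): ALLOW
  req#21 t=12ms (window 2): ALLOW
  req#22 t=12ms (window 2): DENY
  req#23 t=13ms (window 2): DENY
  req#24 t=13ms (window 2): DENY
  req#25 t=14ms (window 2): DENY

Allowed counts by window: 4 4 4

Answer: 4 4 4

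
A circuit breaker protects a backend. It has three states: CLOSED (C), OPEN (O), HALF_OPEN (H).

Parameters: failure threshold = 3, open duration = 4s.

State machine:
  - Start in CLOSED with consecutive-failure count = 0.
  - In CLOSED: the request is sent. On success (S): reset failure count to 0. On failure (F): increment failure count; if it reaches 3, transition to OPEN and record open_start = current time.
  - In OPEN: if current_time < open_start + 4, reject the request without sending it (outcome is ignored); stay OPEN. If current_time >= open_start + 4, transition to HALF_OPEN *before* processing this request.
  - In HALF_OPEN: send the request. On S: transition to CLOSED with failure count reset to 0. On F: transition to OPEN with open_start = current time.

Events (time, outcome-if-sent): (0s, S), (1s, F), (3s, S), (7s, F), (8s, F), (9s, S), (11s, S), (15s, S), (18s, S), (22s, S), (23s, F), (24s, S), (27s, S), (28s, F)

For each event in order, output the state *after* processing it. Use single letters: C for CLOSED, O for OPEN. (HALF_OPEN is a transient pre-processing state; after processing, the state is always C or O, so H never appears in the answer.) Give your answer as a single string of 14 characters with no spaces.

State after each event:
  event#1 t=0s outcome=S: state=CLOSED
  event#2 t=1s outcome=F: state=CLOSED
  event#3 t=3s outcome=S: state=CLOSED
  event#4 t=7s outcome=F: state=CLOSED
  event#5 t=8s outcome=F: state=CLOSED
  event#6 t=9s outcome=S: state=CLOSED
  event#7 t=11s outcome=S: state=CLOSED
  event#8 t=15s outcome=S: state=CLOSED
  event#9 t=18s outcome=S: state=CLOSED
  event#10 t=22s outcome=S: state=CLOSED
  event#11 t=23s outcome=F: state=CLOSED
  event#12 t=24s outcome=S: state=CLOSED
  event#13 t=27s outcome=S: state=CLOSED
  event#14 t=28s outcome=F: state=CLOSED

Answer: CCCCCCCCCCCCCC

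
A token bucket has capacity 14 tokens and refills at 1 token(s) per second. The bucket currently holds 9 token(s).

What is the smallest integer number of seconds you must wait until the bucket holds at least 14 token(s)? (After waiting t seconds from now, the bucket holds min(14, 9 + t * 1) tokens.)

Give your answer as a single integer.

Answer: 5

Derivation:
Need 9 + t * 1 >= 14, so t >= 5/1.
Smallest integer t = ceil(5/1) = 5.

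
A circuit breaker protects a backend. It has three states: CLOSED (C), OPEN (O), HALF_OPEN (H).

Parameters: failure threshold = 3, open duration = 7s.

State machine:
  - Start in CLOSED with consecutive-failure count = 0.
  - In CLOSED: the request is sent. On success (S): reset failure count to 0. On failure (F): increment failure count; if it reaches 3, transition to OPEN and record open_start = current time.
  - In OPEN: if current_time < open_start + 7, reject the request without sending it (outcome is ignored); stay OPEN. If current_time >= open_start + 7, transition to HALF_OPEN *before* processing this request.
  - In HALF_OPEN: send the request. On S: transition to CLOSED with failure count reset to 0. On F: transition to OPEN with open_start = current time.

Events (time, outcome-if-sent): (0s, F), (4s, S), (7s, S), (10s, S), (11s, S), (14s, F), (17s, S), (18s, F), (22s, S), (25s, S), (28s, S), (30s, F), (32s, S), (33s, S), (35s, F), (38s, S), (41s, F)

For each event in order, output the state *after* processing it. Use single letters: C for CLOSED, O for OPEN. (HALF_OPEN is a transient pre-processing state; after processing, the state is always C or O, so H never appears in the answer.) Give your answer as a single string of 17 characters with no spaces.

Answer: CCCCCCCCCCCCCCCCC

Derivation:
State after each event:
  event#1 t=0s outcome=F: state=CLOSED
  event#2 t=4s outcome=S: state=CLOSED
  event#3 t=7s outcome=S: state=CLOSED
  event#4 t=10s outcome=S: state=CLOSED
  event#5 t=11s outcome=S: state=CLOSED
  event#6 t=14s outcome=F: state=CLOSED
  event#7 t=17s outcome=S: state=CLOSED
  event#8 t=18s outcome=F: state=CLOSED
  event#9 t=22s outcome=S: state=CLOSED
  event#10 t=25s outcome=S: state=CLOSED
  event#11 t=28s outcome=S: state=CLOSED
  event#12 t=30s outcome=F: state=CLOSED
  event#13 t=32s outcome=S: state=CLOSED
  event#14 t=33s outcome=S: state=CLOSED
  event#15 t=35s outcome=F: state=CLOSED
  event#16 t=38s outcome=S: state=CLOSED
  event#17 t=41s outcome=F: state=CLOSED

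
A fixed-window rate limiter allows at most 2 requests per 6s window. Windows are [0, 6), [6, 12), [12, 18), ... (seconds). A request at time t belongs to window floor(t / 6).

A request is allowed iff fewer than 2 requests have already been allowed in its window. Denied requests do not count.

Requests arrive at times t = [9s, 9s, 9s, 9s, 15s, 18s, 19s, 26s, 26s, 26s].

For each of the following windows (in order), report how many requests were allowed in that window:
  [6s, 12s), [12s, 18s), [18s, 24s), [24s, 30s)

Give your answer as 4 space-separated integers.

Processing requests:
  req#1 t=9s (window 1): ALLOW
  req#2 t=9s (window 1): ALLOW
  req#3 t=9s (window 1): DENY
  req#4 t=9s (window 1): DENY
  req#5 t=15s (window 2): ALLOW
  req#6 t=18s (window 3): ALLOW
  req#7 t=19s (window 3): ALLOW
  req#8 t=26s (window 4): ALLOW
  req#9 t=26s (window 4): ALLOW
  req#10 t=26s (window 4): DENY

Allowed counts by window: 2 1 2 2

Answer: 2 1 2 2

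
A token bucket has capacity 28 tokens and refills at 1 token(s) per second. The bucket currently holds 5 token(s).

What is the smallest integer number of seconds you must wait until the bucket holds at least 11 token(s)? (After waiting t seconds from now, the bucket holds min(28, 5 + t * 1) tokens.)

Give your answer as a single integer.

Need 5 + t * 1 >= 11, so t >= 6/1.
Smallest integer t = ceil(6/1) = 6.

Answer: 6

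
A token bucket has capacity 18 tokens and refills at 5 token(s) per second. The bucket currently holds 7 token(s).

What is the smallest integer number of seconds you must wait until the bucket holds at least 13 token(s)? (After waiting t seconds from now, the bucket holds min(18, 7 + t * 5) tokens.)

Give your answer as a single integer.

Answer: 2

Derivation:
Need 7 + t * 5 >= 13, so t >= 6/5.
Smallest integer t = ceil(6/5) = 2.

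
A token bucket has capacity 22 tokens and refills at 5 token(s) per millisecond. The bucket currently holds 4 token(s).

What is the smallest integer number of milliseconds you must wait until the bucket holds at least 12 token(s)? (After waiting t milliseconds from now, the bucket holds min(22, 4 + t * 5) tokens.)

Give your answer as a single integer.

Answer: 2

Derivation:
Need 4 + t * 5 >= 12, so t >= 8/5.
Smallest integer t = ceil(8/5) = 2.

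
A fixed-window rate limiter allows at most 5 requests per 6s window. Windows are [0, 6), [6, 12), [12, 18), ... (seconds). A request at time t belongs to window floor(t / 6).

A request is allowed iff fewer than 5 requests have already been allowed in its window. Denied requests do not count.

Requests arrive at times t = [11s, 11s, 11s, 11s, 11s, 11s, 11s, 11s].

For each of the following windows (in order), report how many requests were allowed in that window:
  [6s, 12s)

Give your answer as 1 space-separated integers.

Answer: 5

Derivation:
Processing requests:
  req#1 t=11s (window 1): ALLOW
  req#2 t=11s (window 1): ALLOW
  req#3 t=11s (window 1): ALLOW
  req#4 t=11s (window 1): ALLOW
  req#5 t=11s (window 1): ALLOW
  req#6 t=11s (window 1): DENY
  req#7 t=11s (window 1): DENY
  req#8 t=11s (window 1): DENY

Allowed counts by window: 5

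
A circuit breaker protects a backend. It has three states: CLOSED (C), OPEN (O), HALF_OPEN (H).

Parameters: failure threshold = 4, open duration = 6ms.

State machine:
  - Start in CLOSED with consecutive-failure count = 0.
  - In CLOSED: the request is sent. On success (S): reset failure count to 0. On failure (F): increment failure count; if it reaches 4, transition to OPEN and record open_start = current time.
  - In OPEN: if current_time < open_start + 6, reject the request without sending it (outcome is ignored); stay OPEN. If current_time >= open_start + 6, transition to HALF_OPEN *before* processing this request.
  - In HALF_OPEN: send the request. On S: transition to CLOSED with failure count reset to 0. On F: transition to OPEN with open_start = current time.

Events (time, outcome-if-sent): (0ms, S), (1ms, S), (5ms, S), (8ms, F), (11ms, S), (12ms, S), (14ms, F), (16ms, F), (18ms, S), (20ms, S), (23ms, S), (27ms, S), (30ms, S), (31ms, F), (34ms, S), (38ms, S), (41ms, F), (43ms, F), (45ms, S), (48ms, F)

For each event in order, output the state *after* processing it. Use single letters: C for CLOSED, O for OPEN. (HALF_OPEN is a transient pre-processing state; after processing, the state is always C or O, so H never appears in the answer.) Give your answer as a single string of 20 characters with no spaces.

Answer: CCCCCCCCCCCCCCCCCCCC

Derivation:
State after each event:
  event#1 t=0ms outcome=S: state=CLOSED
  event#2 t=1ms outcome=S: state=CLOSED
  event#3 t=5ms outcome=S: state=CLOSED
  event#4 t=8ms outcome=F: state=CLOSED
  event#5 t=11ms outcome=S: state=CLOSED
  event#6 t=12ms outcome=S: state=CLOSED
  event#7 t=14ms outcome=F: state=CLOSED
  event#8 t=16ms outcome=F: state=CLOSED
  event#9 t=18ms outcome=S: state=CLOSED
  event#10 t=20ms outcome=S: state=CLOSED
  event#11 t=23ms outcome=S: state=CLOSED
  event#12 t=27ms outcome=S: state=CLOSED
  event#13 t=30ms outcome=S: state=CLOSED
  event#14 t=31ms outcome=F: state=CLOSED
  event#15 t=34ms outcome=S: state=CLOSED
  event#16 t=38ms outcome=S: state=CLOSED
  event#17 t=41ms outcome=F: state=CLOSED
  event#18 t=43ms outcome=F: state=CLOSED
  event#19 t=45ms outcome=S: state=CLOSED
  event#20 t=48ms outcome=F: state=CLOSED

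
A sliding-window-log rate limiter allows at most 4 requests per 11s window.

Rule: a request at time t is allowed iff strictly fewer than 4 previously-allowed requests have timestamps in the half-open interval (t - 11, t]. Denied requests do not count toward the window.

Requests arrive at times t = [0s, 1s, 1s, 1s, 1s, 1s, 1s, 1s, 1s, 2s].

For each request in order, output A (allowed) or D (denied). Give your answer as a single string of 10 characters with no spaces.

Tracking allowed requests in the window:
  req#1 t=0s: ALLOW
  req#2 t=1s: ALLOW
  req#3 t=1s: ALLOW
  req#4 t=1s: ALLOW
  req#5 t=1s: DENY
  req#6 t=1s: DENY
  req#7 t=1s: DENY
  req#8 t=1s: DENY
  req#9 t=1s: DENY
  req#10 t=2s: DENY

Answer: AAAADDDDDD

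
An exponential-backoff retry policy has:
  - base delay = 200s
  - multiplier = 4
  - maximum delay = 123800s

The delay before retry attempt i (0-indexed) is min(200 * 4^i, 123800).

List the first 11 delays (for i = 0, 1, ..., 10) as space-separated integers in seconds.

Answer: 200 800 3200 12800 51200 123800 123800 123800 123800 123800 123800

Derivation:
Computing each delay:
  i=0: min(200*4^0, 123800) = 200
  i=1: min(200*4^1, 123800) = 800
  i=2: min(200*4^2, 123800) = 3200
  i=3: min(200*4^3, 123800) = 12800
  i=4: min(200*4^4, 123800) = 51200
  i=5: min(200*4^5, 123800) = 123800
  i=6: min(200*4^6, 123800) = 123800
  i=7: min(200*4^7, 123800) = 123800
  i=8: min(200*4^8, 123800) = 123800
  i=9: min(200*4^9, 123800) = 123800
  i=10: min(200*4^10, 123800) = 123800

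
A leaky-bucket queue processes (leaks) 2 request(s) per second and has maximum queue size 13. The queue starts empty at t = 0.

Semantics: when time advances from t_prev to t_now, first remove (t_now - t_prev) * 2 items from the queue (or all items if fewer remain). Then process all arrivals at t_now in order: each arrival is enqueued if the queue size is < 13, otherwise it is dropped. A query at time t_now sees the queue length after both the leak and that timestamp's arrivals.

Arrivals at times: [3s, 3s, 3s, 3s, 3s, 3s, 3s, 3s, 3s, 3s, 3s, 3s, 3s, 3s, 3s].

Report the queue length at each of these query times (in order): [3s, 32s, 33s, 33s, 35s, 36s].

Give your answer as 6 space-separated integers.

Answer: 13 0 0 0 0 0

Derivation:
Queue lengths at query times:
  query t=3s: backlog = 13
  query t=32s: backlog = 0
  query t=33s: backlog = 0
  query t=33s: backlog = 0
  query t=35s: backlog = 0
  query t=36s: backlog = 0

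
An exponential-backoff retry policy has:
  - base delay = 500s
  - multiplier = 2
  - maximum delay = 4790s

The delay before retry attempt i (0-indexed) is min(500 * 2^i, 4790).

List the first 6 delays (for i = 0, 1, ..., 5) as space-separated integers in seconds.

Computing each delay:
  i=0: min(500*2^0, 4790) = 500
  i=1: min(500*2^1, 4790) = 1000
  i=2: min(500*2^2, 4790) = 2000
  i=3: min(500*2^3, 4790) = 4000
  i=4: min(500*2^4, 4790) = 4790
  i=5: min(500*2^5, 4790) = 4790

Answer: 500 1000 2000 4000 4790 4790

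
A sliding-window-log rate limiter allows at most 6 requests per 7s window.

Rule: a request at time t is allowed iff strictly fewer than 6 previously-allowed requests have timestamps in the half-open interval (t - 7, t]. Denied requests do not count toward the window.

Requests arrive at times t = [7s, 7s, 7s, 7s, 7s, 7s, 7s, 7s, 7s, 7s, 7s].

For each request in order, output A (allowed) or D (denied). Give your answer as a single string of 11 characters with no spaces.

Tracking allowed requests in the window:
  req#1 t=7s: ALLOW
  req#2 t=7s: ALLOW
  req#3 t=7s: ALLOW
  req#4 t=7s: ALLOW
  req#5 t=7s: ALLOW
  req#6 t=7s: ALLOW
  req#7 t=7s: DENY
  req#8 t=7s: DENY
  req#9 t=7s: DENY
  req#10 t=7s: DENY
  req#11 t=7s: DENY

Answer: AAAAAADDDDD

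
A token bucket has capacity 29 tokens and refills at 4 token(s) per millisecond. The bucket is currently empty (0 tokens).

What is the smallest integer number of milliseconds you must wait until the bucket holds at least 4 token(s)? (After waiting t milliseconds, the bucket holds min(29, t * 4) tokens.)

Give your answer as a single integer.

Need t * 4 >= 4, so t >= 4/4.
Smallest integer t = ceil(4/4) = 1.

Answer: 1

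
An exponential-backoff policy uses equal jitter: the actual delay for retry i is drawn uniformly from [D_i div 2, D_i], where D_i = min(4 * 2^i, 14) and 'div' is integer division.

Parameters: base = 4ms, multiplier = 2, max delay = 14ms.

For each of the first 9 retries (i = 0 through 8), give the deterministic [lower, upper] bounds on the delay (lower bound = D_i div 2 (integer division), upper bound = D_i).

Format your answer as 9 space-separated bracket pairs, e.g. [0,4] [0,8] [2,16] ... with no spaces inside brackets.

Computing bounds per retry:
  i=0: D_i=min(4*2^0,14)=4, bounds=[2,4]
  i=1: D_i=min(4*2^1,14)=8, bounds=[4,8]
  i=2: D_i=min(4*2^2,14)=14, bounds=[7,14]
  i=3: D_i=min(4*2^3,14)=14, bounds=[7,14]
  i=4: D_i=min(4*2^4,14)=14, bounds=[7,14]
  i=5: D_i=min(4*2^5,14)=14, bounds=[7,14]
  i=6: D_i=min(4*2^6,14)=14, bounds=[7,14]
  i=7: D_i=min(4*2^7,14)=14, bounds=[7,14]
  i=8: D_i=min(4*2^8,14)=14, bounds=[7,14]

Answer: [2,4] [4,8] [7,14] [7,14] [7,14] [7,14] [7,14] [7,14] [7,14]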